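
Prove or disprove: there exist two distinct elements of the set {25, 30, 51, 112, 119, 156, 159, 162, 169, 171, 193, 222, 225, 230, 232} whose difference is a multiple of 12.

The pair (25, 169) works.

25 mod 12 = 1 and 169 mod 12 = 1, so 169 − 25 = 144 = 12·12.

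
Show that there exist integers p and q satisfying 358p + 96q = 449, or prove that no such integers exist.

No, no such integers exist.

gcd(358, 96) = 2, so every integer of the form 358p + 96q is a multiple of 2.
But 449 = 2·224 + 1, so 2 ∤ 449.
So the equation is unsolvable over ℤ.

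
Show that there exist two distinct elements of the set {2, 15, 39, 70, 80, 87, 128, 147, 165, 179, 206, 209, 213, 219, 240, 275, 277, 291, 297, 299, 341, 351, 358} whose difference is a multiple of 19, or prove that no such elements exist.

Reduce each element mod 19: 2↦2, 15↦15, 39↦1, 70↦13, 80↦4, 87↦11, 128↦14, 147↦14, 165↦13, 179↦8, 206↦16, 209↦0, 213↦4, 219↦10, 240↦12, 275↦9, 277↦11, 291↦6, 297↦12, 299↦14, 341↦18, 351↦9, 358↦16. The residue 13 repeats (at 70 and 165), and 165 − 70 = 95 = 5·19.

The pair (70, 165) works.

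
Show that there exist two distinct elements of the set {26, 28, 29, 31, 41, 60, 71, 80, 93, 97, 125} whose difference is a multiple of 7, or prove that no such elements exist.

Yes: 29 and 71.

Reduce each element mod 7: 26↦5, 28↦0, 29↦1, 31↦3, 41↦6, 60↦4, 71↦1, 80↦3, 93↦2, 97↦6, 125↦6. The residue 1 repeats (at 29 and 71), and 71 − 29 = 42 = 6·7.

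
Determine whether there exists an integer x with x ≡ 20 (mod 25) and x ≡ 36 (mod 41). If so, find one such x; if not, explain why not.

The moduli 25 and 41 are coprime, so by the Chinese Remainder Theorem a unique solution modulo 1025 exists.
Write x = 20 + 25t and require 20 + 25t ≡ 36 (mod 41), i.e. 25t ≡ 16 (mod 41).
Note 25·23 = 575 ≡ 1 (mod 41) (as 575 − 1 = 14·41), so 25⁻¹ ≡ 23.
Therefore t ≡ 23·16 = 368 ≡ 40 (mod 41).
With t = 40: x = 20 + 25·40 = 1020.
Indeed 1020 ≡ 20 (mod 25) and 1020 ≡ 36 (mod 41).

x = 1020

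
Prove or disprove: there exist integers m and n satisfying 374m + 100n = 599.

There are no such integers.

Both 374 and 100 are divisible by gcd(374, 100) = 2, hence so is any combination 374m + 100n.
But 599 is not a multiple of 2 (it leaves remainder 1).
Therefore 374m + 100n = 599 has no solution in integers.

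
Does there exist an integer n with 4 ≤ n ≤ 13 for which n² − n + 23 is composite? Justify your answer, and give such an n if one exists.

n = 9

At n = 9: 9² − 9 + 23 = 95 = 5·19, which is composite.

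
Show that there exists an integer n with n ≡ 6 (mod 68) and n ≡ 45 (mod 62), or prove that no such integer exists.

gcd(68, 62) = 2. If n ≡ 6 (mod 68) and n ≡ 45 (mod 62), then n ≡ 6 (mod 2) and n ≡ 45 (mod 2).
These are incompatible: 6 − 45 = -39 is not divisible by 2.
Hence the system has no solution.

No, no such integer exists.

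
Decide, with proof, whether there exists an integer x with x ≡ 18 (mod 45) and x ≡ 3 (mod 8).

x = 243

gcd(45, 8) = 1, so the Chinese Remainder Theorem guarantees exactly one residue class mod 360 satisfying both.
Any solution of the first congruence is x = 18 + 45t; substituting into the second, 45t ≡ 3 − 18 ≡ 1 (mod 8).
45 ≡ 5 (mod 8), so this reads 5t ≡ 1 (mod 8). Since 5·5 = 25 = 3·8 + 1, the inverse of 5 mod 8 is 5.
Therefore t ≡ 5·1 = 5 (mod 8).
Taking t = 5 gives x = 18 + 45·5 = 243.
Indeed 243 ≡ 18 (mod 45) and 243 ≡ 3 (mod 8).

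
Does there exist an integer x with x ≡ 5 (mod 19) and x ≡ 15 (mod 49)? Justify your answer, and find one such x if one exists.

x = 309

The moduli 19 and 49 are coprime, so by the Chinese Remainder Theorem a unique solution modulo 931 exists.
Write x = 5 + 19t and require 5 + 19t ≡ 15 (mod 49), i.e. 19t ≡ 10 (mod 49).
Note 19·31 = 589 ≡ 1 (mod 49) (as 589 − 1 = 12·49), so 19⁻¹ ≡ 31.
Therefore t ≡ 31·10 = 310 ≡ 16 (mod 49).
Taking t = 16 gives x = 5 + 19·16 = 309.
Verify: 309 = 16·19 + 5 and 309 = 6·49 + 15. ✓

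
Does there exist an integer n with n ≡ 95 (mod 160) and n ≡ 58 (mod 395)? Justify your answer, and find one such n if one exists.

No, no such integer exists.

gcd(160, 395) = 5. If n ≡ 95 (mod 160) and n ≡ 58 (mod 395), then n ≡ 95 (mod 5) and n ≡ 58 (mod 5).
These are incompatible: 95 − 58 = 37 is not divisible by 5.
Therefore no such n exists.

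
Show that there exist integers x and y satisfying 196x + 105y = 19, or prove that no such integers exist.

No such integers exist.

gcd(196, 105) = 7, so every integer of the form 196x + 105y is a multiple of 7.
However 19 leaves remainder 5 on division by 7.
Therefore 196x + 105y = 19 has no solution in integers.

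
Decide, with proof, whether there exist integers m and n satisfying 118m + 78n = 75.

No such integers exist.

gcd(118, 78) = 2, so every integer of the form 118m + 78n is a multiple of 2.
But 75 = 2·37 + 1, so 2 ∤ 75.
Hence no integers m, n satisfy the equation.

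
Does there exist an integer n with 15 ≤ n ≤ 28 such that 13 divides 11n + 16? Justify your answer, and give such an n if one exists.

n = 21

Scanning upward from n = 15 gives 181, 192, 203, 214, 225, 236, none divisible by 13. n = 21 works, since 11·21 + 16 = 247 = 19·13.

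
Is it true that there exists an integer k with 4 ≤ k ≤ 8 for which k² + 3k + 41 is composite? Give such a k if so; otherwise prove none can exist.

At k = 6: 6² + 3·6 + 41 = 95 = 5·19, which is composite.

k = 6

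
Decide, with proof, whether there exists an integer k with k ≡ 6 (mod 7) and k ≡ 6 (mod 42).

k = 6

The moduli are not coprime: gcd(7, 42) = 7. Compatibility requires 7 ∣ (6 − 6) = 0, which holds, so solutions exist.
In fact k = 6 itself already satisfies 6 mod 42 = 6.
Verify: 6 = 0·7 + 6 and 6 = 0·42 + 6. ✓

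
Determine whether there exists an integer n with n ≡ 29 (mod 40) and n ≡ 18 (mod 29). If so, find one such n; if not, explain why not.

n = 1149

The moduli 40 and 29 are coprime, so by the Chinese Remainder Theorem a unique solution modulo 1160 exists.
Write n = 29 + 40t and require 29 + 40t ≡ 18 (mod 29), i.e. 40t ≡ 18 (mod 29).
40 ≡ 11 (mod 29), so this reads 11t ≡ 18 (mod 29). To invert 11 modulo 29: 29 = 2·11 + 7, 11 = 1·7 + 4, 7 = 1·4 + 3, 4 = 1·3 + 1, 3 = 3·1 + 0, and unwinding, 1 = 4 − 1·3 = 4 − (7 − 1·4) = −7 + 2·4 = −7 + 2·(11 − 1·7) = 2·11 − 3·7 = 2·11 − 3·(29 − 2·11) = −3·29 + 8·11. Thus 11⁻¹ ≡ 8 (mod 29).
Therefore t ≡ 8·18 = 144 ≡ 28 (mod 29).
With t = 28: n = 29 + 40·28 = 1149.
Verify: 1149 = 28·40 + 29 and 1149 = 39·29 + 18. ✓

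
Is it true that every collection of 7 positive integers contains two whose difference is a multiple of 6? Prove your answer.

True.

Each integer lies in one of the 6 residue classes modulo 6.
Since 7 > 6, two of the 7 integers must share a residue class by the pigeonhole principle; call them a and b.
Equal remainders mean a − b ≡ 0 (mod 6), so 6 divides their difference.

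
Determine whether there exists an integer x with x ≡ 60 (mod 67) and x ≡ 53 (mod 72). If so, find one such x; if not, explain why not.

x = 4013

gcd(67, 72) = 1, so the Chinese Remainder Theorem guarantees exactly one residue class mod 4824 satisfying both.
Write x = 60 + 67t and require 60 + 67t ≡ 53 (mod 72), i.e. 67t ≡ 65 (mod 72).
Since 67·43 = 2881 = 40·72 + 1, the inverse of 67 mod 72 is 43.
Multiplying by 43: t ≡ 43·65 = 2795 ≡ 59 (mod 72).
Taking t = 59 gives x = 60 + 67·59 = 4013.
Verify: 4013 = 59·67 + 60 and 4013 = 55·72 + 53. ✓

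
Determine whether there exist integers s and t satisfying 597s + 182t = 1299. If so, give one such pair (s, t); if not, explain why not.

597 and 182 are coprime, so 597s + 182t ranges over all of ℤ.
Euclidean algorithm: 597 = 3·182 + 51, 182 = 3·51 + 29, 51 = 1·29 + 22, 29 = 1·22 + 7, 22 = 3·7 + 1, 7 = 7·1 + 0.
Back-substituting, 1 = 22 − 3·7 = 22 − 3·(29 − 1·22) = −3·29 + 4·22 = −3·29 + 4·(51 − 1·29) = 4·51 − 7·29 = 4·51 − 7·(182 − 3·51) = −7·182 + 25·51 = −7·182 + 25·(597 − 3·182) = 25·597 − 82·182; that is, 597·25 + 182·(-82) = 1.
Scaling by 1299 gives the particular solution (s, t) = (32475, -106518).
Subtracting 178·182 from s and adding 178·597 to t gives the tidier solution (79, -252).
Indeed 597·79 + 182·(-252) = 47163 − 45864 = 1299.

s = 79, t = -252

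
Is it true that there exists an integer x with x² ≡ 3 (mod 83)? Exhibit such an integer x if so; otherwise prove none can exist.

Take x = 13. Then 13² = 169 = 2·83 + 3, so 13² ≡ 3 (mod 83).

x = 13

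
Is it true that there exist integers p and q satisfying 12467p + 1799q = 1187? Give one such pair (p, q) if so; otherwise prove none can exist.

No, no such integers exist.

gcd(12467, 1799) = 7, so every integer of the form 12467p + 1799q is a multiple of 7.
But 1187 is not a multiple of 7 (it leaves remainder 4).
Therefore 12467p + 1799q = 1187 has no solution in integers.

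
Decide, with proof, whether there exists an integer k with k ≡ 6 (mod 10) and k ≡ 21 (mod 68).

Reduce both congruences modulo 2, which divides 10 and 68: they say k ≡ 6 (mod 2) and k ≡ 21 (mod 2).
These are incompatible: 6 − 21 = -15 is not divisible by 2.
So no integer satisfies both congruences.

There is no such integer.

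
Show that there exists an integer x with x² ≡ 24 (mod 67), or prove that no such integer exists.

x = 15

Take x = 15. Then 15² = 225 = 3·67 + 24, so 15² ≡ 24 (mod 67).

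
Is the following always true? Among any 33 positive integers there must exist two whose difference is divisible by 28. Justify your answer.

True.

Each integer lies in one of the 28 residue classes modulo 28.
Placing 33 integers into 28 classes, some class receives at least two — say a and b.
Then a ≡ b (mod 28), i.e. 28 ∣ (a − b).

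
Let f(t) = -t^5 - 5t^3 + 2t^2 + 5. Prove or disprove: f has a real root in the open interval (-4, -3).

The endpoint values f(-4) = 1381 and f(-3) = 401 are both positive. Claim: f(t) > 0 for every t in (-4, -3).
Substitute t = -3 − u, where 0 < u < 1 on the interval. Expanding, f(-3 − u) = u^5 + 15u^4 + 95u^3 + 317u^2 + 552u + 401.
All 6 nonzero coefficients of this polynomial in u are positive; hence for u > 0 the value is a sum of positive terms (the constant 401 among them).
Therefore f(t) > 0 throughout (-4, -3), and f has no zero there.

No.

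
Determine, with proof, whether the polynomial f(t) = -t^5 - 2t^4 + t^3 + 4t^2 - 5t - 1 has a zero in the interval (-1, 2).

Yes, f has a root in the interval.

f(-1) = 6 and f(2) = -51, which have opposite signs.
Since f is a polynomial it is continuous on [-1, 2].
By the Intermediate Value Theorem f must vanish at some point of (-1, 2).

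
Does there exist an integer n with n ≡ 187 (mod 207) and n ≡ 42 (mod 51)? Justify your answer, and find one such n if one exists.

There is no such integer.

gcd(207, 51) = 3. If n ≡ 187 (mod 207) and n ≡ 42 (mod 51), then n ≡ 187 (mod 3) and n ≡ 42 (mod 3).
However 187 ≡ 1 and 42 ≡ 0 (mod 3), and 1 ≠ 0.
Hence the system has no solution.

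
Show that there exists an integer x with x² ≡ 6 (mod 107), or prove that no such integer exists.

No, no such integer exists.

107 is prime, so by Euler's criterion 6 is a square mod 107 iff 6^((107−1)/2) = 6^53 ≡ 1 (mod 107).
Squaring successively (mod 107): 6^2 = 36 ≡ 36; 6^4 ≡ 36² = 1296 ≡ 12; 6^8 ≡ 12² = 144 ≡ 37; 6^16 ≡ 37² = 1369 ≡ 85; 6^32 ≡ 85² = 7225 ≡ 56.
Since 53 = 32 + 16 + 4 + 1, 6^53 ≡ 56 · 85 · 12 · 6; multiplying out mod 107: 56·85 = 4760 ≡ 52, then 52·12 = 624 ≡ 89, then 89·6 = 534 ≡ 106. Thus 6^53 ≡ 106 ≡ −1 (mod 107).
By Euler's criterion 6 is a quadratic non-residue mod 107: no x satisfies x² ≡ 6 (mod 107).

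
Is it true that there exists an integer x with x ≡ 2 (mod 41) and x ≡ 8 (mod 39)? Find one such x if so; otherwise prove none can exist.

x = 125

Since 41 and 39 share no common factor, CRT says the pair of congruences has a solution (unique mod 1599).
Any solution of the first congruence is x = 2 + 41t; substituting into the second, 41t ≡ 8 − 2 ≡ 6 (mod 39).
41 ≡ 2 (mod 39), so this reads 2t ≡ 6 (mod 39). Note 2·20 = 40 ≡ 1 (mod 39) (as 40 − 1 = 1·39), so 2⁻¹ ≡ 20.
Multiplying by 20: t ≡ 20·6 = 120 ≡ 3 (mod 39).
With t = 3: x = 2 + 41·3 = 125.
Indeed 125 ≡ 2 (mod 41) and 125 ≡ 8 (mod 39).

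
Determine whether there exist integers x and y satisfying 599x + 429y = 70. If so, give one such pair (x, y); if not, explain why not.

x = 278, y = -388

Since gcd(599, 429) = 1, every integer is an integer combination of 599 and 429.
Dividing repeatedly: 599 = 1·429 + 170, 429 = 2·170 + 89, 170 = 1·89 + 81, 89 = 1·81 + 8, 81 = 10·8 + 1, 8 = 8·1 + 0.
Back-substituting, 1 = 81 − 10·8 = 81 − 10·(89 − 1·81) = −10·89 + 11·81 = −10·89 + 11·(170 − 1·89) = 11·170 − 21·89 = 11·170 − 21·(429 − 2·170) = −21·429 + 53·170 = −21·429 + 53·(599 − 1·429) = 53·599 − 74·429; that is, 599·53 + 429·(-74) = 1.
Scaling by 70 gives the particular solution (x, y) = (3710, -5180).
The general solution is x = 3710 + 429k, y = -5180 − 599k; taking k = -8 gives the smaller pair x = 278, y = -388.
Indeed 599·278 + 429·(-388) = 166522 − 166452 = 70.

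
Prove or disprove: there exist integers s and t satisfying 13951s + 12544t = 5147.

Any value of 13951s + 12544t is a multiple of gcd(13951, 12544) = 7.
But 5147 = 7·735 + 2, so 7 ∤ 5147.
Therefore 13951s + 12544t = 5147 has no solution in integers.

No such integers exist.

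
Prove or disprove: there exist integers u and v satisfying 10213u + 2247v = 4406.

There are no such integers.

Both 10213 and 2247 are divisible by gcd(10213, 2247) = 7, hence so is any combination 10213u + 2247v.
But 4406 is not a multiple of 7 (it leaves remainder 3).
Hence no integers u, v satisfy the equation.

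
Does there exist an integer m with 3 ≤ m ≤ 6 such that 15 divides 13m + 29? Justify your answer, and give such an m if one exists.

No, no such integer m in that range exists.

The values of 13m + 29 for m = 3, 4, 5, 6 are 68, 81, 94, 107; reduced mod 15 these are 8, 6, 4, 2.
None is 0, so 15 never divides 13m + 29 on this range.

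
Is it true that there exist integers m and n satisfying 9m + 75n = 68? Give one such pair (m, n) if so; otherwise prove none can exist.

There are no such integers.

Any value of 9m + 75n is a multiple of gcd(9, 75) = 3.
But 68 = 3·22 + 2, so 3 ∤ 68.
Hence no integers m, n satisfy the equation.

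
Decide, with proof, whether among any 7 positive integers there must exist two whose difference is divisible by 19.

Try 7 consecutive integers, 85, 86, …, 91. Their remainders mod 19 are 9, 10, 11, 12, 13, 14, 15 — pairwise different, as any 7 ≤ 19 consecutive integers have distinct residues.
No two share a residue, so no pair has difference divisible by 19; the claim fails for this set.

No, the set {85, 86, 87, 88, 89, 90, 91} is a counterexample.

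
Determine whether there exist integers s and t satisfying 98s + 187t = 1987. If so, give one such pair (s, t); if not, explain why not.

98 and 187 are coprime, so 98s + 187t ranges over all of ℤ.
Euclidean algorithm: 187 = 1·98 + 89, 98 = 1·89 + 9, 89 = 9·9 + 8, 9 = 1·8 + 1, 8 = 8·1 + 0.
Back-substituting, 1 = 9 − 1·8 = 9 − (89 − 9·9) = −89 + 10·9 = −89 + 10·(98 − 1·89) = 10·98 − 11·89 = 10·98 − 11·(187 − 1·98) = −11·187 + 21·98; that is, 98·21 + 187·(-11) = 1.
Scaling by 1987 gives the particular solution (s, t) = (41727, -21857).
Shifting by a multiple of (187, −98) keeps it a solution: s = 41727 − 223·187 = 26, t = -21857 + 223·98 = -3.
Check: 98·26 + 187·(-3) = 2548 − 561 = 1987. ✓

s = 26, t = -3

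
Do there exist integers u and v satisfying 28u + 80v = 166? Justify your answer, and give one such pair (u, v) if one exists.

Both 28 and 80 are divisible by gcd(28, 80) = 4, hence so is any combination 28u + 80v.
But 166 is not a multiple of 4 (it leaves remainder 2).
Therefore 28u + 80v = 166 has no solution in integers.

No, no such integers exist.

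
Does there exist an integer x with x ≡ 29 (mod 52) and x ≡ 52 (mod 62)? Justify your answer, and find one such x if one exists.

No, no such integer exists.

gcd(52, 62) = 2. If x ≡ 29 (mod 52) and x ≡ 52 (mod 62), then x ≡ 29 (mod 2) and x ≡ 52 (mod 2).
These are incompatible: 29 − 52 = -23 is not divisible by 2.
So no integer satisfies both congruences.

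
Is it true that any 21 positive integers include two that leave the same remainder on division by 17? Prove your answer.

Partition the integers by their residue mod 17; there are 17 classes.
Since 21 > 17, two of the 21 integers must share a residue class by the pigeonhole principle; call them a and b.
That is, a and b leave the same remainder on division by 17, as claimed.

Yes.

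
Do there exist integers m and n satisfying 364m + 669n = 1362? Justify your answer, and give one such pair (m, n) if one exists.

364 and 669 are coprime, so 364m + 669n ranges over all of ℤ.
Run the Euclidean algorithm on 669 and 364: 669 = 1·364 + 305, 364 = 1·305 + 59, 305 = 5·59 + 10, 59 = 5·10 + 9, 10 = 1·9 + 1, 9 = 9·1 + 0.
Back-substituting, 1 = 10 − 1·9 = 10 − (59 − 5·10) = −59 + 6·10 = −59 + 6·(305 − 5·59) = 6·305 − 31·59 = 6·305 − 31·(364 − 1·305) = −31·364 + 37·305 = −31·364 + 37·(669 − 1·364) = 37·669 − 68·364; that is, 364·(-68) + 669·37 = 1.
Multiplying through by 1362: m = (-68)·1362 = -92616, n = 37·1362 = 50394 is a solution.
The general solution is m = -92616 + 669k, n = 50394 − 364k; taking k = 139 gives the smaller pair m = 375, n = -202.
Indeed 364·375 + 669·(-202) = 136500 − 135138 = 1362.

m = 375, n = -202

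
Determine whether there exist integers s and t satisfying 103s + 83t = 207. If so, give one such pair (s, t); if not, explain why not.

s = 56, t = -67

103 and 83 are coprime, so 103s + 83t ranges over all of ℤ.
Euclidean algorithm: 103 = 1·83 + 20, 83 = 4·20 + 3, 20 = 6·3 + 2, 3 = 1·2 + 1, 2 = 2·1 + 0.
Unwinding: 1 = 3 − 1·2 = 3 − (20 − 6·3) = −20 + 7·3 = −20 + 7·(83 − 4·20) = 7·83 − 29·20 = 7·83 − 29·(103 − 1·83) = −29·103 + 36·83, i.e. 103·(-29) + 83·36 = 1.
Times 207: 103·(-6003) + 83·7452 = 207, so (-6003, 7452) solves it.
The general solution is s = -6003 + 83k, t = 7452 − 103k; taking k = 73 gives the smaller pair s = 56, t = -67.
Indeed 103·56 + 83·(-67) = 5768 − 5561 = 207.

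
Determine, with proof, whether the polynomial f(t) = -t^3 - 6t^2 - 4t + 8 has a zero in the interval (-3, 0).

Yes, f has a root in the interval.

f(-3) = -7 and f(0) = 8, which have opposite signs.
As a polynomial, f is continuous on every closed interval.
By the Intermediate Value Theorem, f takes the value 0 somewhere in the open interval.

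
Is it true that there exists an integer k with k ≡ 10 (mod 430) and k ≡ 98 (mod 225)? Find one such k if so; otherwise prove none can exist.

gcd(430, 225) = 5. If k ≡ 10 (mod 430) and k ≡ 98 (mod 225), then k ≡ 10 (mod 5) and k ≡ 98 (mod 5).
These are incompatible: 10 − 98 = -88 is not divisible by 5.
So no integer satisfies both congruences.

There is no such integer.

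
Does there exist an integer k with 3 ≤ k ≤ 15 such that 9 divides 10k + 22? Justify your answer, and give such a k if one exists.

Scanning upward from k = 3 gives 52, 62, none divisible by 9. Try k = 5: 10·5 + 22 = 72 = 8·9, which is divisible by 9.

k = 5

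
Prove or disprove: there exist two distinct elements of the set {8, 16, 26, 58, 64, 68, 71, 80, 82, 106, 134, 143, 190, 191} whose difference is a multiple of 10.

8 mod 10 = 8 and 58 mod 10 = 8, so 58 − 8 = 50 = 5·10.

The pair (8, 58) works.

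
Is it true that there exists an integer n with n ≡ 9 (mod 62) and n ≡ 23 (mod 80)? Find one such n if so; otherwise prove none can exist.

n = 1063

Here gcd(62, 80) = 2, and both 9 and 23 leave remainder 1 mod 2, so the system is consistent.
Write n = 9 + 62t. Then 62t ≡ 23 − 9 ≡ 14 (mod 80); dividing through by 2 gives 31t ≡ 7 (mod 40).
Invert 31 mod 40 by the Euclidean algorithm: 40 = 1·31 + 9, 31 = 3·9 + 4, 9 = 2·4 + 1, 4 = 4·1 + 0; back-substituting, 1 = 9 − 2·4 = 9 − 2·(31 − 3·9) = −2·31 + 7·9 = −2·31 + 7·(40 − 1·31) = 7·40 − 9·31. Hence 31·(-9) ≡ 1, so 31⁻¹ ≡ -9 ≡ 31 (mod 40).
Therefore t ≡ 31·7 = 217 ≡ 17 (mod 40).
Then n = 9 + 62·17 = 1063.
Verify: 1063 = 17·62 + 9 and 1063 = 13·80 + 23. ✓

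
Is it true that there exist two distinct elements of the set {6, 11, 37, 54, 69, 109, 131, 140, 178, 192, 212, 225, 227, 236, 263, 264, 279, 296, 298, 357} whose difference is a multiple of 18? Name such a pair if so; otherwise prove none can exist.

Reduce each element mod 18: 6↦6, 11↦11, 37↦1, 54↦0, 69↦15, 109↦1, 131↦5, 140↦14, 178↦16, 192↦12, 212↦14, 225↦9, 227↦11, 236↦2, 263↦11, 264↦12, 279↦9, 296↦8, 298↦10, 357↦15. The residue 11 repeats (at 11 and 227), and 227 − 11 = 216 = 12·18.

Yes: 11 and 227.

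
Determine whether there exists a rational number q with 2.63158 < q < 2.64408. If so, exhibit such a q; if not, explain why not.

q = 29/11

Look for a denominator N such that an integer falls strictly between N·2.63158 and N·2.64408. N = 11 works: 11·2.63158 = 28.94738 < 29 < 29.08488 = 11·2.64408.
Hence 29/11 is a rational number with 2.63158 < 29/11 < 2.64408.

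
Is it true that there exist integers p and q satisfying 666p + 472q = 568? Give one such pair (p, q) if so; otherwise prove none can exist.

Every value of 666p + 472q is a multiple of gcd(666, 472) = 2; since 2 ∣ 568, solutions exist.
Dividing through by 2 reduces the equation to 333p + 236q = 284.
Euclidean algorithm: 333 = 1·236 + 97, 236 = 2·97 + 42, 97 = 2·42 + 13, 42 = 3·13 + 3, 13 = 4·3 + 1, 3 = 3·1 + 0.
Working back up the chain: 1 = 13 − 4·3 = 13 − 4·(42 − 3·13) = −4·42 + 13·13 = −4·42 + 13·(97 − 2·42) = 13·97 − 30·42 = 13·97 − 30·(236 − 2·97) = −30·236 + 73·97 = −30·236 + 73·(333 − 1·236) = 73·333 − 103·236. So 333·73 + 236·(-103) = 1.
Times 284: 333·20732 + 236·(-29252) = 284, so (20732, -29252) solves it.
Shifting by a multiple of (236, −333) keeps it a solution: p = 20732 − 87·236 = 200, q = -29252 + 87·333 = -281.
Check: 666·200 + 472·(-281) = 133200 − 132632 = 568. ✓

p = 200, q = -281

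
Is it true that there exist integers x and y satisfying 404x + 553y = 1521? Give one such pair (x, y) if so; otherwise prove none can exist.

x = 90, y = -63

404 and 553 are coprime, so 404x + 553y ranges over all of ℤ.
Dividing repeatedly: 553 = 1·404 + 149, 404 = 2·149 + 106, 149 = 1·106 + 43, 106 = 2·43 + 20, 43 = 2·20 + 3, 20 = 6·3 + 2, 3 = 1·2 + 1, 2 = 2·1 + 0.
Working back up the chain: 1 = 3 − 1·2 = 3 − (20 − 6·3) = −20 + 7·3 = −20 + 7·(43 − 2·20) = 7·43 − 15·20 = 7·43 − 15·(106 − 2·43) = −15·106 + 37·43 = −15·106 + 37·(149 − 1·106) = 37·149 − 52·106 = 37·149 − 52·(404 − 2·149) = −52·404 + 141·149 = −52·404 + 141·(553 − 1·404) = 141·553 − 193·404. So 404·(-193) + 553·141 = 1.
Multiplying through by 1521: x = (-193)·1521 = -293553, y = 141·1521 = 214461 is a solution.
Adding 531·553 to x and subtracting 531·404 from y gives the tidier solution (90, -63).
Indeed 404·90 + 553·(-63) = 36360 − 34839 = 1521.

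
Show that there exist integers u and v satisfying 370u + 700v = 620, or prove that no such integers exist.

u = 66, v = -34

gcd(370, 700) = 10, and 10 divides 620, so integer solutions exist.
Dividing through by 10 reduces the equation to 37u + 70v = 62.
Dividing repeatedly: 70 = 1·37 + 33, 37 = 1·33 + 4, 33 = 8·4 + 1, 4 = 4·1 + 0.
Back-substituting, 1 = 33 − 8·4 = 33 − 8·(37 − 1·33) = −8·37 + 9·33 = −8·37 + 9·(70 − 1·37) = 9·70 − 17·37; that is, 37·(-17) + 70·9 = 1.
Times 62: 37·(-1054) + 70·558 = 62, so (-1054, 558) solves it.
Shifting by a multiple of (70, −37) keeps it a solution: u = -1054 + 16·70 = 66, v = 558 − 16·37 = -34.
Check: 370·66 + 700·(-34) = 24420 − 23800 = 620. ✓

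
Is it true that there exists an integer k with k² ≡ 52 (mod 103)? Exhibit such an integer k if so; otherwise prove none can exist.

k = 19

Take k = 19. Then 19² = 361 = 3·103 + 52, so 19² ≡ 52 (mod 103).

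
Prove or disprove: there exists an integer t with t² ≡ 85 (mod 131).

There is no such integer.

131 is prime, so by Euler's criterion 85 is a square mod 131 iff 85^((131−1)/2) = 85^65 ≡ 1 (mod 131).
Squaring successively (mod 131): 85^2 = 7225 ≡ 20; 85^4 ≡ 20² = 400 ≡ 7; 85^8 ≡ 7² = 49 ≡ 49; 85^16 ≡ 49² = 2401 ≡ 43; 85^32 ≡ 43² = 1849 ≡ 15; 85^64 ≡ 15² = 225 ≡ 94.
Since 65 = 64 + 1, 85^65 ≡ 94 · 85; multiplying out mod 131: 94·85 = 7990 ≡ 130. Thus 85^65 ≡ 130 ≡ −1 (mod 131).
The value −1 means 85 is a non-residue modulo 131, so t² ≡ 85 (mod 131) is impossible.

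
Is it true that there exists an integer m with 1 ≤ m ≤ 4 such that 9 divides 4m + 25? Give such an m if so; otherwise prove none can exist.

No such integer m in that range exists.

At m = 1, 4·1 + 25 = 29 ≡ 2 (mod 9), and each step in m adds 4, giving residues 2, 6, 1, 5 for m = 1, 2, 3, 4.
None is 0, so 9 never divides 4m + 25 on this range.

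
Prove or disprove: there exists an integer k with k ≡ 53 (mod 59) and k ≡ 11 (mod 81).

k = 1469

gcd(59, 81) = 1, so the Chinese Remainder Theorem guarantees exactly one residue class mod 4779 satisfying both.
Write k = 53 + 59t and require 53 + 59t ≡ 11 (mod 81), i.e. 59t ≡ 39 (mod 81).
To invert 59 modulo 81: 81 = 1·59 + 22, 59 = 2·22 + 15, 22 = 1·15 + 7, 15 = 2·7 + 1, 7 = 7·1 + 0, and unwinding, 1 = 15 − 2·7 = 15 − 2·(22 − 1·15) = −2·22 + 3·15 = −2·22 + 3·(59 − 2·22) = 3·59 − 8·22 = 3·59 − 8·(81 − 1·59) = −8·81 + 11·59. Thus 59⁻¹ ≡ 11 (mod 81).
Therefore t ≡ 11·39 = 429 ≡ 24 (mod 81).
Taking t = 24 gives k = 53 + 59·24 = 1469.
Indeed 1469 ≡ 53 (mod 59) and 1469 ≡ 11 (mod 81).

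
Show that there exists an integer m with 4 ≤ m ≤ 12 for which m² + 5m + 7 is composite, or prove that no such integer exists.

At m = 11: 11² + 5·11 + 7 = 183 = 3·61, which is composite.

m = 11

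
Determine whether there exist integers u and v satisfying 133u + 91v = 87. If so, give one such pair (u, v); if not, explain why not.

Both 133 and 91 are divisible by gcd(133, 91) = 7, hence so is any combination 133u + 91v.
However 87 leaves remainder 3 on division by 7.
So the equation is unsolvable over ℤ.

No such integers exist.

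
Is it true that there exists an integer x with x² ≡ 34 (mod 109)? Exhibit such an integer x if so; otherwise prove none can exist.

x = 90

Take x = 90. Then 90² = 8100 = 74·109 + 34, so 90² ≡ 34 (mod 109).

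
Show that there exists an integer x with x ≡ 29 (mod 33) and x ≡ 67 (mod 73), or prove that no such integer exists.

Since 33 and 73 share no common factor, CRT says the pair of congruences has a solution (unique mod 2409).
Any solution of the first congruence is x = 29 + 33t; substituting into the second, 33t ≡ 67 − 29 ≡ 38 (mod 73).
Note 33·31 = 1023 ≡ 1 (mod 73) (as 1023 − 1 = 14·73), so 33⁻¹ ≡ 31.
Multiplying by 31: t ≡ 31·38 = 1178 ≡ 10 (mod 73).
Taking t = 10 gives x = 29 + 33·10 = 359.
Check: 359 mod 33 = 29, 359 mod 73 = 67. ✓

x = 359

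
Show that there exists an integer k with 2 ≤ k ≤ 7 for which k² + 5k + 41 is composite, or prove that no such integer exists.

At k = 2: 2² + 5·2 + 41 = 55 = 5·11, which is composite.

k = 2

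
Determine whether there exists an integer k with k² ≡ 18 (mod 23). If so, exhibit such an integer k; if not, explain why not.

k = 8

Take k = 8. Then 8² = 64 = 2·23 + 18, so 8² ≡ 18 (mod 23).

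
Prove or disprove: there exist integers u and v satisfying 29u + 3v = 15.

u = 0, v = 5

29 and 3 are coprime, so 29u + 3v ranges over all of ℤ.
Dividing repeatedly: 29 = 9·3 + 2, 3 = 1·2 + 1, 2 = 2·1 + 0.
Working back up the chain: 1 = 3 − 1·2 = 3 − (29 − 9·3) = −29 + 10·3. So 29·(-1) + 3·10 = 1.
Multiplying through by 15: u = (-1)·15 = -15, v = 10·15 = 150 is a solution.
Adding 5·3 to u and subtracting 5·29 from v gives the tidier solution (0, 5).
Check: 29·0 + 3·5 = 0 + 15 = 15. ✓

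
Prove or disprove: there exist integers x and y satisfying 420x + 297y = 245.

gcd(420, 297) = 3, so every integer of the form 420x + 297y is a multiple of 3.
However 245 leaves remainder 2 on division by 3.
So the equation is unsolvable over ℤ.

No such integers exist.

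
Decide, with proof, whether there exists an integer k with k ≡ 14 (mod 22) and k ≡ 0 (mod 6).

Here gcd(22, 6) = 2, and both 14 and 0 leave remainder 0 mod 2, so the system is consistent.
List candidates k ≡ 14 (mod 22): 14, 36. Modulo 6 these are 2, 0; 36 gives 0 as required.
Indeed 36 ≡ 14 (mod 22) and 36 ≡ 0 (mod 6).

k = 36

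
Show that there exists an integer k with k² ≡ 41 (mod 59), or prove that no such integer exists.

k = 49 works: 49² = 2401, and 2401 − 41 = 2360 = 40·59.

k = 49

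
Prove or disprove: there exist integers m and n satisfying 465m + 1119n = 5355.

m = 192, n = -75

Since gcd(465, 1119) = 3 and 5355 = 3·1785, Bézout's identity guarantees a solution.
Dividing through by 3 reduces the equation to 155m + 373n = 1785.
Euclidean algorithm: 373 = 2·155 + 63, 155 = 2·63 + 29, 63 = 2·29 + 5, 29 = 5·5 + 4, 5 = 1·4 + 1, 4 = 4·1 + 0.
Working back up the chain: 1 = 5 − 1·4 = 5 − (29 − 5·5) = −29 + 6·5 = −29 + 6·(63 − 2·29) = 6·63 − 13·29 = 6·63 − 13·(155 − 2·63) = −13·155 + 32·63 = −13·155 + 32·(373 − 2·155) = 32·373 − 77·155. So 155·(-77) + 373·32 = 1.
Times 1785: 155·(-137445) + 373·57120 = 1785, so (-137445, 57120) solves it.
Shifting by a multiple of (373, −155) keeps it a solution: m = -137445 + 369·373 = 192, n = 57120 − 369·155 = -75.
Indeed 465·192 + 1119·(-75) = 89280 − 83925 = 5355.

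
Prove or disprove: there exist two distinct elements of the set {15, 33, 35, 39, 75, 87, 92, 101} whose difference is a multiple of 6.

15 and 33 are such a pair.

Both 15 and 33 leave remainder 3 on division by 6; their difference 18 = 3·6 is a multiple of 6.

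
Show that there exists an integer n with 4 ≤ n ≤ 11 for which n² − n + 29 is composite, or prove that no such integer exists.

At n = 5: 5² − 5 + 29 = 49 = 7·7, which is composite.

n = 5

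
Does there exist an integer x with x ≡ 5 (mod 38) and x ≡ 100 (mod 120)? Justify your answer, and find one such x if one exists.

Both moduli are multiples of 2 = gcd(38, 120), so any solution would satisfy x ≡ 5 and x ≡ 100 modulo 2 simultaneously.
These are incompatible: 5 − 100 = -95 is not divisible by 2.
Therefore no such x exists.

There is no such integer.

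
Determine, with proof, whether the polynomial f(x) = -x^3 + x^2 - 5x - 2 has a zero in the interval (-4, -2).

f(-4) = 98 and f(-2) = 20, both positive.
f'(x) = -3x^2 + 2x - 5 has discriminant 2² − 4·(-3)·(-5) = -56 < 0, so f' has no real roots and is negative for every real x.
Hence f is strictly decreasing on ℝ, and in particular on [-4, -2]. A strictly monotone function with same-sign endpoint values stays positive on the whole interval, so f has no zero in (-4, -2).

f has no root in that interval.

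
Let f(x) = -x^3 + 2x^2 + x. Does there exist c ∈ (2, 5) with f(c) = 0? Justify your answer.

Yes, f has a root in the interval.

f(2) = 2 and f(5) = -70, which have opposite signs.
As a polynomial, f is continuous on every closed interval.
By the Intermediate Value Theorem, f takes the value 0 somewhere in the open interval.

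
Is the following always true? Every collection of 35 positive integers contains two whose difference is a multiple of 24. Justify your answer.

True.

Each integer lies in one of the 24 residue classes modulo 24.
Since 35 > 24, two of the 35 integers must share a residue class by the pigeonhole principle; call them a and b.
Their difference a − b is then a multiple of 24.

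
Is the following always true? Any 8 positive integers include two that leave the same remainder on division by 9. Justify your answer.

No, the set {19, 20, 21, 22, 23, 24, 25, 26} is a counterexample.

Try 8 consecutive integers, 19, 20, …, 26. Their remainders mod 9 are 1, 2, 3, 4, 5, 6, 7, 8 — pairwise different, as any 8 ≤ 9 consecutive integers have distinct residues.
Hence this collection has no pair with equal remainders mod 9, disproving the claim.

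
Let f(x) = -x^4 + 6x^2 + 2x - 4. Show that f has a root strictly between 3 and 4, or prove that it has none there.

No such root exists.

The endpoint values f(3) = -25 and f(4) = -156 are both negative. Claim: f(x) < 0 for every x in (3, 4).
Substitute x = 3 + u, where 0 < u < 1 on the interval. Expanding, f(3 + u) = -u^4 - 12u^3 - 48u^2 - 70u - 25.
The nonzero coefficients here are all negative, so for u > 0 every term is negative (or zero), and the constant term -25 is strictly negative.
Therefore f(x) < 0 throughout (3, 4), and f has no zero there.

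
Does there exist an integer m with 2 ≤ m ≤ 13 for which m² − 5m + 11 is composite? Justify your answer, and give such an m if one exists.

m = 7

At m = 7: 7² − 5·7 + 11 = 25 = 5·5, which is composite.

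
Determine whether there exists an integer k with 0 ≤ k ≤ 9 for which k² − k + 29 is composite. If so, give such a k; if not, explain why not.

At k = 5: 5² − 5 + 29 = 49 = 7·7, which is composite.

k = 5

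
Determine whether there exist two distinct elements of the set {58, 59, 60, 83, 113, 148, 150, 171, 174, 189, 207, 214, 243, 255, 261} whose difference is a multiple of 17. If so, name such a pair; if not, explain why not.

No, no such pair exists.

Residues mod 17: 58↦7, 59↦8, 60↦9, 83↦15, 113↦11, 148↦12, 150↦14, 171↦1, 174↦4, 189↦2, 207↦3, 214↦10, 243↦5, 255↦0, 261↦6.
These 15 residues are pairwise different, hence no difference of two elements is divisible by 17.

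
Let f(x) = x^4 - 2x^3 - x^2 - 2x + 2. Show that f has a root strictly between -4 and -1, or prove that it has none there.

No such root exists.

The endpoint values f(-4) = 378 and f(-1) = 6 are both positive. Claim: f(x) > 0 for every x in (-4, -1).
Shift to the endpoint -1: with x = -1 − u (0 < u < 3), one computes f(-1 − u) = u^4 + 6u^3 + 11u^2 + 10u + 6.
All 5 nonzero coefficients of this polynomial in u are positive; hence for u > 0 the value is a sum of positive terms (the constant 6 among them).
Therefore f(x) > 0 throughout (-4, -1), and f has no zero there.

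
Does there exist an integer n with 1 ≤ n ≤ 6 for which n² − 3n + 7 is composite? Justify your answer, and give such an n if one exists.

n = 6

At n = 6: 6² − 3·6 + 7 = 25 = 5·5, which is composite.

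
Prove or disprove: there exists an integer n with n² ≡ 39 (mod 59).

No such integer exists.

59 is prime, so by Euler's criterion 39 is a square mod 59 iff 39^((59−1)/2) = 39^29 ≡ 1 (mod 59).
Squaring successively (mod 59): 39^2 = 1521 ≡ 46; 39^4 ≡ 46² = 2116 ≡ 51; 39^8 ≡ 51² = 2601 ≡ 5; 39^16 ≡ 5² = 25 ≡ 25.
Since 29 = 16 + 8 + 4 + 1, 39^29 ≡ 25 · 5 · 51 · 39; multiplying out mod 59: 25·5 = 125 ≡ 7, then 7·51 = 357 ≡ 3, then 3·39 = 117 ≡ 58. Thus 39^29 ≡ 58 ≡ −1 (mod 59).
By Euler's criterion 39 is a quadratic non-residue mod 59: no n satisfies n² ≡ 39 (mod 59).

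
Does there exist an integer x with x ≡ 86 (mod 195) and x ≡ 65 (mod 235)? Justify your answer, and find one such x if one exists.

Both moduli are multiples of 5 = gcd(195, 235), so any solution would satisfy x ≡ 86 and x ≡ 65 modulo 5 simultaneously.
However 86 ≡ 1 and 65 ≡ 0 (mod 5), and 1 ≠ 0.
Therefore no such x exists.

There is no such integer.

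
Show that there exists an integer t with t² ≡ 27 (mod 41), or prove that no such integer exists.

41 is prime, so by Euler's criterion 27 is a square mod 41 iff 27^((41−1)/2) = 27^20 ≡ 1 (mod 41).
Squaring successively (mod 41): 27^2 = 729 ≡ 32; 27^4 ≡ 32² = 1024 ≡ 40; 27^8 ≡ 40² = 1600 ≡ 1; 27^16 ≡ 1² = 1 ≡ 1.
Since 20 = 16 + 4, 27^20 ≡ 1 · 40; multiplying out mod 41: 1·40 = 40 ≡ 40. Thus 27^20 ≡ 40 ≡ −1 (mod 41).
The value −1 means 27 is a non-residue modulo 41, so t² ≡ 27 (mod 41) is impossible.

There is no such integer.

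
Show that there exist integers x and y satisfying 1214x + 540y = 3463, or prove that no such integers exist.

No, no such integers exist.

Any value of 1214x + 540y is a multiple of gcd(1214, 540) = 2.
But 3463 is not a multiple of 2 (it leaves remainder 1).
Hence no integers x, y satisfy the equation.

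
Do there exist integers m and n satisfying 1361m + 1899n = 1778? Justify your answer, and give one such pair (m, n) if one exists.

Since gcd(1361, 1899) = 1, every integer is an integer combination of 1361 and 1899.
Run the Euclidean algorithm on 1899 and 1361: 1899 = 1·1361 + 538, 1361 = 2·538 + 285, 538 = 1·285 + 253, 285 = 1·253 + 32, 253 = 7·32 + 29, 32 = 1·29 + 3, 29 = 9·3 + 2, 3 = 1·2 + 1, 2 = 2·1 + 0.
Unwinding: 1 = 3 − 1·2 = 3 − (29 − 9·3) = −29 + 10·3 = −29 + 10·(32 − 1·29) = 10·32 − 11·29 = 10·32 − 11·(253 − 7·32) = −11·253 + 87·32 = −11·253 + 87·(285 − 1·253) = 87·285 − 98·253 = 87·285 − 98·(538 − 1·285) = −98·538 + 185·285 = −98·538 + 185·(1361 − 2·538) = 185·1361 − 468·538 = 185·1361 − 468·(1899 − 1·1361) = −468·1899 + 653·1361, i.e. 1361·653 + 1899·(-468) = 1.
Multiplying through by 1778: m = 653·1778 = 1161034, n = (-468)·1778 = -832104 is a solution.
Subtracting 611·1899 from m and adding 611·1361 to n gives the tidier solution (745, -533).
Indeed 1361·745 + 1899·(-533) = 1013945 − 1012167 = 1778.

m = 745, n = -533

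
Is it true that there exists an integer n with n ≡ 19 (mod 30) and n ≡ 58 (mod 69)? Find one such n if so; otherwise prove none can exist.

The moduli are not coprime: gcd(30, 69) = 3. Compatibility requires 3 ∣ (58 − 19) = 39, which holds, so solutions exist.
Write n = 19 + 30t. Then 30t ≡ 58 − 19 ≡ 39 (mod 69); dividing through by 3 gives 10t ≡ 13 (mod 23).
To invert 10 modulo 23: 23 = 2·10 + 3, 10 = 3·3 + 1, 3 = 3·1 + 0, and unwinding, 1 = 10 − 3·3 = 10 − 3·(23 − 2·10) = −3·23 + 7·10. Thus 10⁻¹ ≡ 7 (mod 23).
Multiplying by 7: t ≡ 7·13 = 91 ≡ 22 (mod 23).
Then n = 19 + 30·22 = 679.
Check: 679 mod 30 = 19, 679 mod 69 = 58. ✓

n = 679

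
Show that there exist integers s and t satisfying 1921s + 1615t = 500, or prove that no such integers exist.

No, no such integers exist.

Any value of 1921s + 1615t is a multiple of gcd(1921, 1615) = 17.
However 500 leaves remainder 7 on division by 17.
Hence no integers s, t satisfy the equation.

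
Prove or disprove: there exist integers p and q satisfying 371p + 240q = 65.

Since gcd(371, 240) = 1, every integer is an integer combination of 371 and 240.
Dividing repeatedly: 371 = 1·240 + 131, 240 = 1·131 + 109, 131 = 1·109 + 22, 109 = 4·22 + 21, 22 = 1·21 + 1, 21 = 21·1 + 0.
Unwinding: 1 = 22 − 1·21 = 22 − (109 − 4·22) = −109 + 5·22 = −109 + 5·(131 − 1·109) = 5·131 − 6·109 = 5·131 − 6·(240 − 1·131) = −6·240 + 11·131 = −6·240 + 11·(371 − 1·240) = 11·371 − 17·240, i.e. 371·11 + 240·(-17) = 1.
Multiplying through by 65: p = 11·65 = 715, q = (-17)·65 = -1105 is a solution.
Subtracting 2·240 from p and adding 2·371 to q gives the tidier solution (235, -363).
Indeed 371·235 + 240·(-363) = 87185 − 87120 = 65.

p = 235, q = -363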